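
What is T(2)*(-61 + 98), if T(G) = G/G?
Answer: 37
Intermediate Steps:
T(G) = 1
T(2)*(-61 + 98) = 1*(-61 + 98) = 1*37 = 37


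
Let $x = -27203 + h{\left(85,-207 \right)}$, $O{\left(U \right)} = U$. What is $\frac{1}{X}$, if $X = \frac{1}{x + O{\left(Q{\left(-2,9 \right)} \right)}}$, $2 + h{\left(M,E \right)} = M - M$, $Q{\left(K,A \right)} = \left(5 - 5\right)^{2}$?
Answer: $-27205$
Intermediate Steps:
$Q{\left(K,A \right)} = 0$ ($Q{\left(K,A \right)} = 0^{2} = 0$)
$h{\left(M,E \right)} = -2$ ($h{\left(M,E \right)} = -2 + \left(M - M\right) = -2 + 0 = -2$)
$x = -27205$ ($x = -27203 - 2 = -27205$)
$X = - \frac{1}{27205}$ ($X = \frac{1}{-27205 + 0} = \frac{1}{-27205} = - \frac{1}{27205} \approx -3.6758 \cdot 10^{-5}$)
$\frac{1}{X} = \frac{1}{- \frac{1}{27205}} = -27205$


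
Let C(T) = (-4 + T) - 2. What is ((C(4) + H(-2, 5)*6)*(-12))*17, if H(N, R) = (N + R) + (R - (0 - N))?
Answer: -6936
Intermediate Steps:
H(N, R) = 2*N + 2*R (H(N, R) = (N + R) + (R - (-1)*N) = (N + R) + (R + N) = (N + R) + (N + R) = 2*N + 2*R)
C(T) = -6 + T
((C(4) + H(-2, 5)*6)*(-12))*17 = (((-6 + 4) + (2*(-2) + 2*5)*6)*(-12))*17 = ((-2 + (-4 + 10)*6)*(-12))*17 = ((-2 + 6*6)*(-12))*17 = ((-2 + 36)*(-12))*17 = (34*(-12))*17 = -408*17 = -6936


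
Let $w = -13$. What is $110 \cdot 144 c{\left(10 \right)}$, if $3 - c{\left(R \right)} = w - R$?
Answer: $411840$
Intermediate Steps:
$c{\left(R \right)} = 16 + R$ ($c{\left(R \right)} = 3 - \left(-13 - R\right) = 3 + \left(13 + R\right) = 16 + R$)
$110 \cdot 144 c{\left(10 \right)} = 110 \cdot 144 \left(16 + 10\right) = 15840 \cdot 26 = 411840$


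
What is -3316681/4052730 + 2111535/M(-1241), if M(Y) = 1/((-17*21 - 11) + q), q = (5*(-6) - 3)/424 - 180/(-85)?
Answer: -11286637448480144599/14606038920 ≈ -7.7274e+8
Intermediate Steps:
q = 14703/7208 (q = (-30 - 3)*(1/424) - 180*(-1/85) = -33*1/424 + 36/17 = -33/424 + 36/17 = 14703/7208 ≈ 2.0398)
M(Y) = -7208/2637841 (M(Y) = 1/((-17*21 - 11) + 14703/7208) = 1/((-357 - 11) + 14703/7208) = 1/(-368 + 14703/7208) = 1/(-2637841/7208) = -7208/2637841)
-3316681/4052730 + 2111535/M(-1241) = -3316681/4052730 + 2111535/(-7208/2637841) = -3316681*1/4052730 + 2111535*(-2637841/7208) = -3316681/4052730 - 5569893595935/7208 = -11286637448480144599/14606038920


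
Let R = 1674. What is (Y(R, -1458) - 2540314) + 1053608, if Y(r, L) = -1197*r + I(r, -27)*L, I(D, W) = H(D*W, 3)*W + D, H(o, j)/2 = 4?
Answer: -5616248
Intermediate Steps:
H(o, j) = 8 (H(o, j) = 2*4 = 8)
I(D, W) = D + 8*W (I(D, W) = 8*W + D = D + 8*W)
Y(r, L) = -1197*r + L*(-216 + r) (Y(r, L) = -1197*r + (r + 8*(-27))*L = -1197*r + (r - 216)*L = -1197*r + (-216 + r)*L = -1197*r + L*(-216 + r))
(Y(R, -1458) - 2540314) + 1053608 = ((-1197*1674 - 1458*(-216 + 1674)) - 2540314) + 1053608 = ((-2003778 - 1458*1458) - 2540314) + 1053608 = ((-2003778 - 2125764) - 2540314) + 1053608 = (-4129542 - 2540314) + 1053608 = -6669856 + 1053608 = -5616248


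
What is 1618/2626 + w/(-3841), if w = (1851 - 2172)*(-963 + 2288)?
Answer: 561559094/5043233 ≈ 111.35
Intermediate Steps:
w = -425325 (w = -321*1325 = -425325)
1618/2626 + w/(-3841) = 1618/2626 - 425325/(-3841) = 1618*(1/2626) - 425325*(-1/3841) = 809/1313 + 425325/3841 = 561559094/5043233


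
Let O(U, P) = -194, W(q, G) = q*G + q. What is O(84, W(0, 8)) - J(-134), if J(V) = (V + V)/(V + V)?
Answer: -195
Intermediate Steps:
W(q, G) = q + G*q (W(q, G) = G*q + q = q + G*q)
J(V) = 1 (J(V) = (2*V)/((2*V)) = (2*V)*(1/(2*V)) = 1)
O(84, W(0, 8)) - J(-134) = -194 - 1*1 = -194 - 1 = -195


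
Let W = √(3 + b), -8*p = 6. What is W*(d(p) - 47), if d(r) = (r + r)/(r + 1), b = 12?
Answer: -53*√15 ≈ -205.27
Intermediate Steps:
p = -¾ (p = -⅛*6 = -¾ ≈ -0.75000)
d(r) = 2*r/(1 + r) (d(r) = (2*r)/(1 + r) = 2*r/(1 + r))
W = √15 (W = √(3 + 12) = √15 ≈ 3.8730)
W*(d(p) - 47) = √15*(2*(-¾)/(1 - ¾) - 47) = √15*(2*(-¾)/(¼) - 47) = √15*(2*(-¾)*4 - 47) = √15*(-6 - 47) = √15*(-53) = -53*√15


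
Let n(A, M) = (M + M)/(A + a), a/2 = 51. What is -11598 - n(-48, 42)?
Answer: -104396/9 ≈ -11600.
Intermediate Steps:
a = 102 (a = 2*51 = 102)
n(A, M) = 2*M/(102 + A) (n(A, M) = (M + M)/(A + 102) = (2*M)/(102 + A) = 2*M/(102 + A))
-11598 - n(-48, 42) = -11598 - 2*42/(102 - 48) = -11598 - 2*42/54 = -11598 - 1*14/9 = -11598 - 14/9 = -104396/9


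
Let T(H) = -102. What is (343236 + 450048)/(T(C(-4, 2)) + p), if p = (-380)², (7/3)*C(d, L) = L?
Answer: 396642/72149 ≈ 5.4975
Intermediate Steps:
C(d, L) = 3*L/7
p = 144400
(343236 + 450048)/(T(C(-4, 2)) + p) = (343236 + 450048)/(-102 + 144400) = 793284/144298 = 793284*(1/144298) = 396642/72149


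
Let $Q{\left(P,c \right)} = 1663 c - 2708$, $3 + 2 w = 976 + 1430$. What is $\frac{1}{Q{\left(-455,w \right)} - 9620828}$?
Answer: $- \frac{2}{15250883} \approx -1.3114 \cdot 10^{-7}$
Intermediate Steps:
$w = \frac{2403}{2}$ ($w = - \frac{3}{2} + \frac{976 + 1430}{2} = - \frac{3}{2} + \frac{1}{2} \cdot 2406 = - \frac{3}{2} + 1203 = \frac{2403}{2} \approx 1201.5$)
$Q{\left(P,c \right)} = -2708 + 1663 c$
$\frac{1}{Q{\left(-455,w \right)} - 9620828} = \frac{1}{\left(-2708 + 1663 \cdot \frac{2403}{2}\right) - 9620828} = \frac{1}{\left(-2708 + \frac{3996189}{2}\right) - 9620828} = \frac{1}{\frac{3990773}{2} - 9620828} = \frac{1}{- \frac{15250883}{2}} = - \frac{2}{15250883}$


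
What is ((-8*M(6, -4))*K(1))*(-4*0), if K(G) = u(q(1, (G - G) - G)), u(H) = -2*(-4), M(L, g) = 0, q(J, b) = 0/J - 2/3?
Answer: 0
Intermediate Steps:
q(J, b) = -2/3 (q(J, b) = 0 - 2*1/3 = 0 - 2/3 = -2/3)
u(H) = 8
K(G) = 8
((-8*M(6, -4))*K(1))*(-4*0) = (-8*0*8)*(-4*0) = (0*8)*0 = 0*0 = 0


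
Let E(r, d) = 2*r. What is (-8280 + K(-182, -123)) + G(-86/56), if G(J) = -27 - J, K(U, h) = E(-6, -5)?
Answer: -232889/28 ≈ -8317.5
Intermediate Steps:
K(U, h) = -12 (K(U, h) = 2*(-6) = -12)
(-8280 + K(-182, -123)) + G(-86/56) = (-8280 - 12) + (-27 - (-86)/56) = -8292 + (-27 - (-86)/56) = -8292 + (-27 - 1*(-43/28)) = -8292 + (-27 + 43/28) = -8292 - 713/28 = -232889/28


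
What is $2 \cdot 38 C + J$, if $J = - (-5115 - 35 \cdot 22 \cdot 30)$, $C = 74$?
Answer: $33839$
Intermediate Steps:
$J = 28215$ ($J = - (-5115 - 770 \cdot 30) = - (-5115 - 23100) = \left(-1\right) \left(-28215\right) = 28215$)
$2 \cdot 38 C + J = 2 \cdot 38 \cdot 74 + 28215 = 76 \cdot 74 + 28215 = 5624 + 28215 = 33839$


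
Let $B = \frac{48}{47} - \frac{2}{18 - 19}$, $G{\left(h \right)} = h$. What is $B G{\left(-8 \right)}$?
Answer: $- \frac{1136}{47} \approx -24.17$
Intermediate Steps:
$B = \frac{142}{47}$ ($B = 48 \cdot \frac{1}{47} - \frac{2}{-1} = \frac{48}{47} - -2 = \frac{48}{47} + 2 = \frac{142}{47} \approx 3.0213$)
$B G{\left(-8 \right)} = \frac{142}{47} \left(-8\right) = - \frac{1136}{47}$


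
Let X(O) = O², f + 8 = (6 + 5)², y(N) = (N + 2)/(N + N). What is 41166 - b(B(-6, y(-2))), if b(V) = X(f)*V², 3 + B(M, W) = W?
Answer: -73755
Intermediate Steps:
y(N) = (2 + N)/(2*N) (y(N) = (2 + N)/((2*N)) = (2 + N)*(1/(2*N)) = (2 + N)/(2*N))
f = 113 (f = -8 + (6 + 5)² = -8 + 11² = -8 + 121 = 113)
B(M, W) = -3 + W
b(V) = 12769*V² (b(V) = 113²*V² = 12769*V²)
41166 - b(B(-6, y(-2))) = 41166 - 12769*(-3 + (½)*(2 - 2)/(-2))² = 41166 - 12769*(-3 + (½)*(-½)*0)² = 41166 - 12769*(-3 + 0)² = 41166 - 12769*(-3)² = 41166 - 12769*9 = 41166 - 1*114921 = 41166 - 114921 = -73755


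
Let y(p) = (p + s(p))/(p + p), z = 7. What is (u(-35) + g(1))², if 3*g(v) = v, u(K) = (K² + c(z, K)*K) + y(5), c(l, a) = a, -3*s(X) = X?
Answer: 54051904/9 ≈ 6.0058e+6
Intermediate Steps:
s(X) = -X/3
y(p) = ⅓ (y(p) = (p - p/3)/(p + p) = (2*p/3)/((2*p)) = (2*p/3)*(1/(2*p)) = ⅓)
u(K) = ⅓ + 2*K² (u(K) = (K² + K*K) + ⅓ = (K² + K²) + ⅓ = 2*K² + ⅓ = ⅓ + 2*K²)
g(v) = v/3
(u(-35) + g(1))² = ((⅓ + 2*(-35)²) + (⅓)*1)² = ((⅓ + 2*1225) + ⅓)² = ((⅓ + 2450) + ⅓)² = (7351/3 + ⅓)² = (7352/3)² = 54051904/9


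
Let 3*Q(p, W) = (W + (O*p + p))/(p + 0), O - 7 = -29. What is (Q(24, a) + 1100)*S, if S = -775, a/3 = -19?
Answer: -20315075/24 ≈ -8.4646e+5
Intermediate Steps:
O = -22 (O = 7 - 29 = -22)
a = -57 (a = 3*(-19) = -57)
Q(p, W) = (W - 21*p)/(3*p) (Q(p, W) = ((W + (-22*p + p))/(p + 0))/3 = ((W - 21*p)/p)/3 = (W - 21*p)/(3*p))
(Q(24, a) + 1100)*S = ((-7 + (1/3)*(-57)/24) + 1100)*(-775) = ((-7 + (1/3)*(-57)*(1/24)) + 1100)*(-775) = ((-7 - 19/24) + 1100)*(-775) = (-187/24 + 1100)*(-775) = (26213/24)*(-775) = -20315075/24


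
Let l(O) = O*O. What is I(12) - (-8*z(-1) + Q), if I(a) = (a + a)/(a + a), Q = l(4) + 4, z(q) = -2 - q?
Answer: -27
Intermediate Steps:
l(O) = O²
Q = 20 (Q = 4² + 4 = 16 + 4 = 20)
I(a) = 1 (I(a) = (2*a)/((2*a)) = (2*a)*(1/(2*a)) = 1)
I(12) - (-8*z(-1) + Q) = 1 - (-8*(-2 - 1*(-1)) + 20) = 1 - (-8*(-2 + 1) + 20) = 1 - (-8*(-1) + 20) = 1 - (8 + 20) = 1 - 1*28 = 1 - 28 = -27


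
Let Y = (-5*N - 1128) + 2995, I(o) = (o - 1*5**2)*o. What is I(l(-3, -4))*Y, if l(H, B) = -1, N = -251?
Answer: 81172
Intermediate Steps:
I(o) = o*(-25 + o) (I(o) = (o - 1*25)*o = (o - 25)*o = (-25 + o)*o = o*(-25 + o))
Y = 3122 (Y = (-5*(-251) - 1128) + 2995 = (1255 - 1128) + 2995 = 127 + 2995 = 3122)
I(l(-3, -4))*Y = -(-25 - 1)*3122 = -1*(-26)*3122 = 26*3122 = 81172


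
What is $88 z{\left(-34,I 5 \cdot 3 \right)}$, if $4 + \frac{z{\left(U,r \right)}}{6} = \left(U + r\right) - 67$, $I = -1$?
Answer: $-63360$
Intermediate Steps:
$z{\left(U,r \right)} = -426 + 6 U + 6 r$ ($z{\left(U,r \right)} = -24 + 6 \left(\left(U + r\right) - 67\right) = -24 + 6 \left(-67 + U + r\right) = -24 + \left(-402 + 6 U + 6 r\right) = -426 + 6 U + 6 r$)
$88 z{\left(-34,I 5 \cdot 3 \right)} = 88 \left(-426 + 6 \left(-34\right) + 6 \left(-1\right) 5 \cdot 3\right) = 88 \left(-426 - 204 + 6 \left(\left(-5\right) 3\right)\right) = 88 \left(-426 - 204 + 6 \left(-15\right)\right) = 88 \left(-426 - 204 - 90\right) = 88 \left(-720\right) = -63360$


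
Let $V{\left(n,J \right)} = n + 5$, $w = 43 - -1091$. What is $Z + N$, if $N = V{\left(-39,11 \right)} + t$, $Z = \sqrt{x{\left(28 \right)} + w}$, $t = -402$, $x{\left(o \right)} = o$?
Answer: $-436 + \sqrt{1162} \approx -401.91$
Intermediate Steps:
$w = 1134$ ($w = 43 + 1091 = 1134$)
$Z = \sqrt{1162}$ ($Z = \sqrt{28 + 1134} = \sqrt{1162} \approx 34.088$)
$V{\left(n,J \right)} = 5 + n$
$N = -436$ ($N = \left(5 - 39\right) - 402 = -34 - 402 = -436$)
$Z + N = \sqrt{1162} - 436 = -436 + \sqrt{1162}$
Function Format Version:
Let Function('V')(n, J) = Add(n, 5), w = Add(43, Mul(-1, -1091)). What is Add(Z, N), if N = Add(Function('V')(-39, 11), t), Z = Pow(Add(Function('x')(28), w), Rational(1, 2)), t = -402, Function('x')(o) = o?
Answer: Add(-436, Pow(1162, Rational(1, 2))) ≈ -401.91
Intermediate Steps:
w = 1134 (w = Add(43, 1091) = 1134)
Z = Pow(1162, Rational(1, 2)) (Z = Pow(Add(28, 1134), Rational(1, 2)) = Pow(1162, Rational(1, 2)) ≈ 34.088)
Function('V')(n, J) = Add(5, n)
N = -436 (N = Add(Add(5, -39), -402) = Add(-34, -402) = -436)
Add(Z, N) = Add(Pow(1162, Rational(1, 2)), -436) = Add(-436, Pow(1162, Rational(1, 2)))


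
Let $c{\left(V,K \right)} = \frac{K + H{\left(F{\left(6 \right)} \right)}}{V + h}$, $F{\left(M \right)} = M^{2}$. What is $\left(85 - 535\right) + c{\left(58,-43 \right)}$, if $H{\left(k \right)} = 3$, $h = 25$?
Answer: $- \frac{37390}{83} \approx -450.48$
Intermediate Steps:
$c{\left(V,K \right)} = \frac{3 + K}{25 + V}$ ($c{\left(V,K \right)} = \frac{K + 3}{V + 25} = \frac{3 + K}{25 + V}$)
$\left(85 - 535\right) + c{\left(58,-43 \right)} = \left(85 - 535\right) + \frac{3 - 43}{25 + 58} = -450 + \frac{1}{83} \left(-40\right) = -450 - \frac{40}{83} = - \frac{37390}{83}$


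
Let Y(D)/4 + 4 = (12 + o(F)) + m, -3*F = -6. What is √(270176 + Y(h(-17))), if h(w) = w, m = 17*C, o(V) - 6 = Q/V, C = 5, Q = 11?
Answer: 3*√30066 ≈ 520.19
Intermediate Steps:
F = 2 (F = -⅓*(-6) = 2)
o(V) = 6 + 11/V
m = 85 (m = 17*5 = 85)
Y(D) = 418 (Y(D) = -16 + 4*((12 + (6 + 11/2)) + 85) = -16 + 4*((12 + 23/2) + 85) = -16 + 4*(47/2 + 85) = -16 + 4*(217/2) = -16 + 434 = 418)
√(270176 + Y(h(-17))) = √(270176 + 418) = √270594 = 3*√30066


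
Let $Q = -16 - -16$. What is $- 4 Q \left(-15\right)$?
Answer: $0$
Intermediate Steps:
$Q = 0$ ($Q = -16 + 16 = 0$)
$- 4 Q \left(-15\right) = \left(-4\right) 0 \left(-15\right) = 0 \left(-15\right) = 0$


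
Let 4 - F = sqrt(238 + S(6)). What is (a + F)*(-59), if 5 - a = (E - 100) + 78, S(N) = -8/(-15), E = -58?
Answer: -5251 + 59*sqrt(53670)/15 ≈ -4339.8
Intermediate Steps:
S(N) = 8/15 (S(N) = -8*(-1/15) = 8/15)
a = 85 (a = 5 - ((-58 - 100) + 78) = 5 - (-158 + 78) = 5 - 1*(-80) = 5 + 80 = 85)
F = 4 - sqrt(53670)/15 (F = 4 - sqrt(238 + 8/15) = 4 - sqrt(3578/15) = 4 - sqrt(53670)/15 ≈ -11.445)
(a + F)*(-59) = (85 + (4 - sqrt(53670)/15))*(-59) = (89 - sqrt(53670)/15)*(-59) = -5251 + 59*sqrt(53670)/15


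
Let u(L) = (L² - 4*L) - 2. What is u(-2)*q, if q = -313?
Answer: -3130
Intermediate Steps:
u(L) = -2 + L² - 4*L
u(-2)*q = (-2 + (-2)² - 4*(-2))*(-313) = (-2 + 4 + 8)*(-313) = 10*(-313) = -3130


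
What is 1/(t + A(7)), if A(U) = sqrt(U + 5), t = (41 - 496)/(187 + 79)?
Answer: 2470/13103 + 2888*sqrt(3)/13103 ≈ 0.57026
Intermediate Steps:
t = -65/38 (t = -455/266 = -455*1/266 = -65/38 ≈ -1.7105)
A(U) = sqrt(5 + U)
1/(t + A(7)) = 1/(-65/38 + sqrt(5 + 7)) = 1/(-65/38 + sqrt(12)) = 1/(-65/38 + 2*sqrt(3))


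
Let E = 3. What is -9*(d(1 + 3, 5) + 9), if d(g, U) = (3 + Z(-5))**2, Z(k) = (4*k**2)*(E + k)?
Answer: -349362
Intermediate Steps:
Z(k) = 4*k**2*(3 + k) (Z(k) = (4*k**2)*(3 + k) = 4*k**2*(3 + k))
d(g, U) = 38809 (d(g, U) = (3 + 4*(-5)**2*(3 - 5))**2 = (3 + 4*25*(-2))**2 = (3 - 200)**2 = (-197)**2 = 38809)
-9*(d(1 + 3, 5) + 9) = -9*(38809 + 9) = -9*38818 = -349362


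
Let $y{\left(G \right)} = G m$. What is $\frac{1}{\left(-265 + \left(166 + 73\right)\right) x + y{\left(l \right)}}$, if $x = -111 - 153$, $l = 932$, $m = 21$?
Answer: $\frac{1}{26436} \approx 3.7827 \cdot 10^{-5}$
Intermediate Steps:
$x = -264$ ($x = -111 - 153 = -264$)
$y{\left(G \right)} = 21 G$ ($y{\left(G \right)} = G 21 = 21 G$)
$\frac{1}{\left(-265 + \left(166 + 73\right)\right) x + y{\left(l \right)}} = \frac{1}{\left(-265 + \left(166 + 73\right)\right) \left(-264\right) + 21 \cdot 932} = \frac{1}{\left(-265 + 239\right) \left(-264\right) + 19572} = \frac{1}{\left(-26\right) \left(-264\right) + 19572} = \frac{1}{6864 + 19572} = \frac{1}{26436}$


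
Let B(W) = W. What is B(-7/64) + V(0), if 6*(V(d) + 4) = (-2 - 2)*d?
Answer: -263/64 ≈ -4.1094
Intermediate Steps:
V(d) = -4 - 2*d/3 (V(d) = -4 + ((-2 - 2)*d)/6 = -4 + (-4*d)/6 = -4 - 2*d/3)
B(-7/64) + V(0) = -7/64 + (-4 - ⅔*0) = -7*1/64 + (-4 + 0) = -7/64 - 4 = -263/64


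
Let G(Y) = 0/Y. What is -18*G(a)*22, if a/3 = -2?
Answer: 0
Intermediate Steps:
a = -6 (a = 3*(-2) = -6)
G(Y) = 0
-18*G(a)*22 = -18*0*22 = 0*22 = 0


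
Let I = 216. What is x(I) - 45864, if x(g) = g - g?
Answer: -45864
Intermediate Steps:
x(g) = 0
x(I) - 45864 = 0 - 45864 = -45864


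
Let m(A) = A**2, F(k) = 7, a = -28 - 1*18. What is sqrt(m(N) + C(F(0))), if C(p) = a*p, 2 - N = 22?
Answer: sqrt(78) ≈ 8.8318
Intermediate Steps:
a = -46 (a = -28 - 18 = -46)
N = -20 (N = 2 - 1*22 = 2 - 22 = -20)
C(p) = -46*p
sqrt(m(N) + C(F(0))) = sqrt((-20)**2 - 46*7) = sqrt(400 - 322) = sqrt(78)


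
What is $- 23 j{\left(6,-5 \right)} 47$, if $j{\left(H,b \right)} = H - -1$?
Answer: $-7567$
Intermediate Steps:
$j{\left(H,b \right)} = 1 + H$ ($j{\left(H,b \right)} = H + 1 = 1 + H$)
$- 23 j{\left(6,-5 \right)} 47 = - 23 \left(1 + 6\right) 47 = \left(-23\right) 7 \cdot 47 = \left(-161\right) 47 = -7567$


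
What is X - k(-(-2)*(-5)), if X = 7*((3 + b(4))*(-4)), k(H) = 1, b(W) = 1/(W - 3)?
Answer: -113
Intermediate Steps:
b(W) = 1/(-3 + W)
X = -112 (X = 7*((3 + 1/(-3 + 4))*(-4)) = 7*((3 + 1/1)*(-4)) = 7*((3 + 1)*(-4)) = 7*(4*(-4)) = 7*(-16) = -112)
X - k(-(-2)*(-5)) = -112 - 1*1 = -112 - 1 = -113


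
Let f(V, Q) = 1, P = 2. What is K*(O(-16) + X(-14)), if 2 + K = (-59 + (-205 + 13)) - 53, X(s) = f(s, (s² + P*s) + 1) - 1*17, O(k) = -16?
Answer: 9792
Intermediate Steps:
X(s) = -16 (X(s) = 1 - 1*17 = 1 - 17 = -16)
K = -306 (K = -2 + ((-59 + (-205 + 13)) - 53) = -2 + ((-59 - 192) - 53) = -2 + (-251 - 53) = -2 - 304 = -306)
K*(O(-16) + X(-14)) = -306*(-16 - 16) = -306*(-32) = 9792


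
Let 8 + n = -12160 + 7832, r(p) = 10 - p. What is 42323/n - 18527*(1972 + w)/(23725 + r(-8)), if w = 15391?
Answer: -1395828004125/102949648 ≈ -13558.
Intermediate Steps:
n = -4336 (n = -8 + (-12160 + 7832) = -8 - 4328 = -4336)
42323/n - 18527*(1972 + w)/(23725 + r(-8)) = 42323/(-4336) - 18527*(1972 + 15391)/(23725 + (10 - 1*(-8))) = 42323*(-1/4336) - 18527*17363/(23725 + (10 + 8)) = -42323/4336 - 18527*17363/(23725 + 18) = -42323/4336 - 18527/(23743*(1/17363)) = -42323/4336 - 18527/23743/17363 = -42323/4336 - 18527*17363/23743 = -42323/4336 - 321684301/23743 = -1395828004125/102949648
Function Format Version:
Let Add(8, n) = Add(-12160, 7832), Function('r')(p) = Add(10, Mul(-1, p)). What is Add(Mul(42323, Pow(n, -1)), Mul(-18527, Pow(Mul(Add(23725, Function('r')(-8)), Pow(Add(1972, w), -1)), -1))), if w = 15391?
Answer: Rational(-1395828004125, 102949648) ≈ -13558.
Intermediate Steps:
n = -4336 (n = Add(-8, Add(-12160, 7832)) = Add(-8, -4328) = -4336)
Add(Mul(42323, Pow(n, -1)), Mul(-18527, Pow(Mul(Add(23725, Function('r')(-8)), Pow(Add(1972, w), -1)), -1))) = Add(Mul(42323, Pow(-4336, -1)), Mul(-18527, Pow(Mul(Add(23725, Add(10, Mul(-1, -8))), Pow(Add(1972, 15391), -1)), -1))) = Add(Mul(42323, Rational(-1, 4336)), Mul(-18527, Pow(Mul(Add(23725, Add(10, 8)), Pow(17363, -1)), -1))) = Add(Rational(-42323, 4336), Mul(-18527, Pow(Mul(Add(23725, 18), Rational(1, 17363)), -1))) = Add(Rational(-42323, 4336), Mul(-18527, Pow(Mul(23743, Rational(1, 17363)), -1))) = Add(Rational(-42323, 4336), Mul(-18527, Pow(Rational(23743, 17363), -1))) = Add(Rational(-42323, 4336), Mul(-18527, Rational(17363, 23743))) = Add(Rational(-42323, 4336), Rational(-321684301, 23743)) = Rational(-1395828004125, 102949648)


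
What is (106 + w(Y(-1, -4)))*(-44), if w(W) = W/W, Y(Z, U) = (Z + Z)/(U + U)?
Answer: -4708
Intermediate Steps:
Y(Z, U) = Z/U (Y(Z, U) = (2*Z)/((2*U)) = (2*Z)*(1/(2*U)) = Z/U)
w(W) = 1
(106 + w(Y(-1, -4)))*(-44) = (106 + 1)*(-44) = 107*(-44) = -4708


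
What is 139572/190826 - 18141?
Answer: -1730817447/95413 ≈ -18140.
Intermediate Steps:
139572/190826 - 18141 = 139572*(1/190826) - 18141 = 69786/95413 - 18141 = -1730817447/95413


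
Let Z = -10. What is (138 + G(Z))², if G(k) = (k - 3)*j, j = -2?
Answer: 26896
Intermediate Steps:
G(k) = 6 - 2*k (G(k) = (k - 3)*(-2) = (-3 + k)*(-2) = 6 - 2*k)
(138 + G(Z))² = (138 + (6 - 2*(-10)))² = (138 + (6 + 20))² = (138 + 26)² = 164² = 26896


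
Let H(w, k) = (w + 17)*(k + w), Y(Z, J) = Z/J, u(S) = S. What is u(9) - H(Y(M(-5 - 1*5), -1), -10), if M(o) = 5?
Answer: 189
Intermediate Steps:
H(w, k) = (17 + w)*(k + w)
u(9) - H(Y(M(-5 - 1*5), -1), -10) = 9 - ((5/(-1))² + 17*(-10) + 17*(5/(-1)) - 50/(-1)) = 9 - ((5*(-1))² - 170 + 17*(5*(-1)) - 50*(-1)) = 9 - ((-5)² - 170 + 17*(-5) - 10*(-5)) = 9 - (25 - 170 - 85 + 50) = 9 - 1*(-180) = 9 + 180 = 189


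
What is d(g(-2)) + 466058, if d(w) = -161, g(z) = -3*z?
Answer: 465897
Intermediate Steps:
d(g(-2)) + 466058 = -161 + 466058 = 465897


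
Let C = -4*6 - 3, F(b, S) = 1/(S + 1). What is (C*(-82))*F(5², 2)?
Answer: 738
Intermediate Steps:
F(b, S) = 1/(1 + S)
C = -27 (C = -24 - 3 = -27)
(C*(-82))*F(5², 2) = (-27*(-82))/(1 + 2) = 2214/3 = 2214*(⅓) = 738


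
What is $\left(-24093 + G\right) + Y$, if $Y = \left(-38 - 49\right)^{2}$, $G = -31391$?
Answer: $-47915$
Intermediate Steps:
$Y = 7569$ ($Y = \left(-87\right)^{2} = 7569$)
$\left(-24093 + G\right) + Y = \left(-24093 - 31391\right) + 7569 = -55484 + 7569 = -47915$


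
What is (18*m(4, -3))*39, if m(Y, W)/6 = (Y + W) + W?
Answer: -8424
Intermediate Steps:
m(Y, W) = 6*Y + 12*W (m(Y, W) = 6*((Y + W) + W) = 6*((W + Y) + W) = 6*(Y + 2*W) = 6*Y + 12*W)
(18*m(4, -3))*39 = (18*(6*4 + 12*(-3)))*39 = (18*(24 - 36))*39 = (18*(-12))*39 = -216*39 = -8424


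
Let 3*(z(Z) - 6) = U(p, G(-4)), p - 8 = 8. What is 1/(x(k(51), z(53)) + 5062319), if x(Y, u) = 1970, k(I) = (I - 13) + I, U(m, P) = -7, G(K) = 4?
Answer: 1/5064289 ≈ 1.9746e-7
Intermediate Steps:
p = 16 (p = 8 + 8 = 16)
k(I) = -13 + 2*I (k(I) = (-13 + I) + I = -13 + 2*I)
z(Z) = 11/3 (z(Z) = 6 + (1/3)*(-7) = 6 - 7/3 = 11/3)
1/(x(k(51), z(53)) + 5062319) = 1/(1970 + 5062319) = 1/5064289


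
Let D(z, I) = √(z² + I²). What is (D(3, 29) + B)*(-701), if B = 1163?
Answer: -815263 - 3505*√34 ≈ -8.3570e+5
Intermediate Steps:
D(z, I) = √(I² + z²)
(D(3, 29) + B)*(-701) = (√(29² + 3²) + 1163)*(-701) = (√(841 + 9) + 1163)*(-701) = (√850 + 1163)*(-701) = (5*√34 + 1163)*(-701) = (1163 + 5*√34)*(-701) = -815263 - 3505*√34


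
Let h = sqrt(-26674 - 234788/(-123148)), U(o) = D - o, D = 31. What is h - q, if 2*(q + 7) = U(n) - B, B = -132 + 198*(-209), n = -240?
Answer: -41771/2 + I*sqrt(25280860224167)/30787 ≈ -20886.0 + 163.32*I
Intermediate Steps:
B = -41514 (B = -132 - 41382 = -41514)
U(o) = 31 - o
q = 41771/2 (q = -7 + ((31 - 1*(-240)) - 1*(-41514))/2 = -7 + ((31 + 240) + 41514)/2 = -7 + (271 + 41514)/2 = -7 + (1/2)*41785 = -7 + 41785/2 = 41771/2 ≈ 20886.)
h = I*sqrt(25280860224167)/30787 (h = sqrt(-26674 - 234788*(-1/123148)) = sqrt(-26674 + 58697/30787) = sqrt(-821153741/30787) = I*sqrt(25280860224167)/30787 ≈ 163.32*I)
h - q = I*sqrt(25280860224167)/30787 - 1*41771/2 = I*sqrt(25280860224167)/30787 - 41771/2 = -41771/2 + I*sqrt(25280860224167)/30787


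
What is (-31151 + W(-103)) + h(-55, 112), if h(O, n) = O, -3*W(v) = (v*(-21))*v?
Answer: 43057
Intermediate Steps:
W(v) = 7*v**2 (W(v) = -v*(-21)*v/3 = -(-21*v)*v/3 = -(-7)*v**2 = 7*v**2)
(-31151 + W(-103)) + h(-55, 112) = (-31151 + 7*(-103)**2) - 55 = (-31151 + 7*10609) - 55 = (-31151 + 74263) - 55 = 43112 - 55 = 43057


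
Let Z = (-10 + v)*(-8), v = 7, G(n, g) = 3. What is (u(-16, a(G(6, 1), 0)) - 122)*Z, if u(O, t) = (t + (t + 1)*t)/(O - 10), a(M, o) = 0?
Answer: -2928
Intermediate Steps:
Z = 24 (Z = (-10 + 7)*(-8) = -3*(-8) = 24)
u(O, t) = (t + t*(1 + t))/(-10 + O) (u(O, t) = (t + (1 + t)*t)/(-10 + O) = (t + t*(1 + t))/(-10 + O))
(u(-16, a(G(6, 1), 0)) - 122)*Z = (0*(2 + 0)/(-10 - 16) - 122)*24 = (0*2/(-26) - 122)*24 = (0*(-1/26)*2 - 122)*24 = (0 - 122)*24 = -122*24 = -2928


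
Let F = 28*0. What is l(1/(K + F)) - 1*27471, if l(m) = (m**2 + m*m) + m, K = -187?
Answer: -960633584/34969 ≈ -27471.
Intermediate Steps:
F = 0
l(m) = m + 2*m**2 (l(m) = (m**2 + m**2) + m = 2*m**2 + m = m + 2*m**2)
l(1/(K + F)) - 1*27471 = (1 + 2/(-187 + 0))/(-187 + 0) - 1*27471 = (1 + 2/(-187))/(-187) - 27471 = -(1 + 2*(-1/187))/187 - 27471 = -(1 - 2/187)/187 - 27471 = -1/187*185/187 - 27471 = -185/34969 - 27471 = -960633584/34969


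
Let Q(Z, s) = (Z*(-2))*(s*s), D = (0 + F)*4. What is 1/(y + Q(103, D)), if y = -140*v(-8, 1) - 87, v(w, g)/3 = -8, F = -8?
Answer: -1/207671 ≈ -4.8153e-6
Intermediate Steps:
v(w, g) = -24 (v(w, g) = 3*(-8) = -24)
D = -32 (D = (0 - 8)*4 = -8*4 = -32)
Q(Z, s) = -2*Z*s² (Q(Z, s) = (-2*Z)*s² = -2*Z*s²)
y = 3273 (y = -140*(-24) - 87 = 3360 - 87 = 3273)
1/(y + Q(103, D)) = 1/(3273 - 2*103*(-32)²) = 1/(3273 - 2*103*1024) = 1/(3273 - 210944) = 1/(-207671) = -1/207671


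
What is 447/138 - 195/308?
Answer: 18461/7084 ≈ 2.6060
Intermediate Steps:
447/138 - 195/308 = 447*(1/138) - 195*1/308 = 149/46 - 195/308 = 18461/7084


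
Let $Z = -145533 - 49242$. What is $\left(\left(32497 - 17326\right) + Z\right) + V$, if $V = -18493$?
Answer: $-198097$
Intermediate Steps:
$Z = -194775$ ($Z = -145533 - 49242 = -194775$)
$\left(\left(32497 - 17326\right) + Z\right) + V = \left(\left(32497 - 17326\right) - 194775\right) - 18493 = \left(15171 - 194775\right) - 18493 = -179604 - 18493 = -198097$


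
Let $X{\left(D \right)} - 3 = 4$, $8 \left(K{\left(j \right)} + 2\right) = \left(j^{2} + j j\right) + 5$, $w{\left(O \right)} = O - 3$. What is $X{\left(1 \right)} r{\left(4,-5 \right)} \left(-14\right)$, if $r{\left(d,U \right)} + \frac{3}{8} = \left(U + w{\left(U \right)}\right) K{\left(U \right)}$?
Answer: $\frac{12495}{2} \approx 6247.5$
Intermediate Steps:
$w{\left(O \right)} = -3 + O$
$K{\left(j \right)} = - \frac{11}{8} + \frac{j^{2}}{4}$ ($K{\left(j \right)} = -2 + \frac{\left(j^{2} + j j\right) + 5}{8} = -2 + \frac{\left(j^{2} + j^{2}\right) + 5}{8} = -2 + \frac{2 j^{2} + 5}{8} = -2 + \frac{5 + 2 j^{2}}{8} = -2 + \left(\frac{5}{8} + \frac{j^{2}}{4}\right) = - \frac{11}{8} + \frac{j^{2}}{4}$)
$X{\left(D \right)} = 7$ ($X{\left(D \right)} = 3 + 4 = 7$)
$r{\left(d,U \right)} = - \frac{3}{8} + \left(-3 + 2 U\right) \left(- \frac{11}{8} + \frac{U^{2}}{4}\right)$ ($r{\left(d,U \right)} = - \frac{3}{8} + \left(U + \left(-3 + U\right)\right) \left(- \frac{11}{8} + \frac{U^{2}}{4}\right) = - \frac{3}{8} + \left(-3 + 2 U\right) \left(- \frac{11}{8} + \frac{U^{2}}{4}\right)$)
$X{\left(1 \right)} r{\left(4,-5 \right)} \left(-14\right) = 7 \left(\frac{15}{4} + \frac{\left(-5\right)^{3}}{2} - - \frac{55}{4} - \frac{3 \left(-5\right)^{2}}{4}\right) \left(-14\right) = 7 \left(\frac{15}{4} + \frac{1}{2} \left(-125\right) + \frac{55}{4} - \frac{75}{4}\right) \left(-14\right) = 7 \left(\frac{15}{4} - \frac{125}{2} + \frac{55}{4} - \frac{75}{4}\right) \left(-14\right) = 7 \left(- \frac{255}{4}\right) \left(-14\right) = \left(- \frac{1785}{4}\right) \left(-14\right) = \frac{12495}{2}$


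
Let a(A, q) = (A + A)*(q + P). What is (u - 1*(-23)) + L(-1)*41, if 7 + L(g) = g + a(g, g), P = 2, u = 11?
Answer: -376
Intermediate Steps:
a(A, q) = 2*A*(2 + q) (a(A, q) = (A + A)*(q + 2) = (2*A)*(2 + q) = 2*A*(2 + q))
L(g) = -7 + g + 2*g*(2 + g) (L(g) = -7 + (g + 2*g*(2 + g)) = -7 + g + 2*g*(2 + g))
(u - 1*(-23)) + L(-1)*41 = (11 - 1*(-23)) + (-7 - 1 + 2*(-1)*(2 - 1))*41 = (11 + 23) + (-7 - 1 + 2*(-1)*1)*41 = 34 + (-7 - 1 - 2)*41 = 34 - 10*41 = 34 - 410 = -376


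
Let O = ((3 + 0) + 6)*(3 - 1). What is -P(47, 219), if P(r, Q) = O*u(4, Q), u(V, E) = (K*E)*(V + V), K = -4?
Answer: 126144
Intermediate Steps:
u(V, E) = -8*E*V (u(V, E) = (-4*E)*(V + V) = (-4*E)*(2*V) = -8*E*V)
O = 18 (O = (3 + 6)*2 = 9*2 = 18)
P(r, Q) = -576*Q (P(r, Q) = 18*(-8*Q*4) = 18*(-32*Q) = -576*Q)
-P(47, 219) = -(-576)*219 = -1*(-126144) = 126144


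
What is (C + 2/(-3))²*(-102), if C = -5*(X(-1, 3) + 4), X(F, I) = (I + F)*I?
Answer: -785536/3 ≈ -2.6185e+5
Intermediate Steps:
X(F, I) = I*(F + I) (X(F, I) = (F + I)*I = I*(F + I))
C = -50 (C = -5*(3*(-1 + 3) + 4) = -5*(3*2 + 4) = -5*(6 + 4) = -5*10 = -50)
(C + 2/(-3))²*(-102) = (-50 + 2/(-3))²*(-102) = (-50 + 2*(-⅓))²*(-102) = (-50 - ⅔)²*(-102) = (-152/3)²*(-102) = (23104/9)*(-102) = -785536/3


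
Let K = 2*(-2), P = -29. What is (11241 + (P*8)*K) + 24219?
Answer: 36388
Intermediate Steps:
K = -4
(11241 + (P*8)*K) + 24219 = (11241 - 29*8*(-4)) + 24219 = (11241 - 232*(-4)) + 24219 = (11241 + 928) + 24219 = 12169 + 24219 = 36388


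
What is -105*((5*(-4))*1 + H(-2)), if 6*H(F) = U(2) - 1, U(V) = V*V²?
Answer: 3955/2 ≈ 1977.5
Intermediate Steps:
U(V) = V³
H(F) = 7/6 (H(F) = (2³ - 1)/6 = (8 - 1)/6 = (⅙)*7 = 7/6)
-105*((5*(-4))*1 + H(-2)) = -105*((5*(-4))*1 + 7/6) = -105*(-20*1 + 7/6) = -105*(-20 + 7/6) = -105*(-113/6) = 3955/2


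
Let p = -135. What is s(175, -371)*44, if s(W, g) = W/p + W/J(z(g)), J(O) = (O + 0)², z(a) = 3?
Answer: 21560/27 ≈ 798.52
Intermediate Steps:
J(O) = O²
s(W, g) = 14*W/135 (s(W, g) = W/(-135) + W/(3²) = W*(-1/135) + W/9 = -W/135 + W*(⅑) = -W/135 + W/9 = 14*W/135)
s(175, -371)*44 = ((14/135)*175)*44 = (490/27)*44 = 21560/27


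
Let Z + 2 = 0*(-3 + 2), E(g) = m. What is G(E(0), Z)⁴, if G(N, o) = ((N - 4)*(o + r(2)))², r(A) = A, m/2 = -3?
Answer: 0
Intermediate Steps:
m = -6 (m = 2*(-3) = -6)
E(g) = -6
Z = -2 (Z = -2 + 0*(-3 + 2) = -2 + 0*(-1) = -2 + 0 = -2)
G(N, o) = (-4 + N)²*(2 + o)² (G(N, o) = ((N - 4)*(o + 2))² = ((-4 + N)*(2 + o))² = (-4 + N)²*(2 + o)²)
G(E(0), Z)⁴ = ((-4 - 6)²*(2 - 2)²)⁴ = ((-10)²*0²)⁴ = (100*0)⁴ = 0⁴ = 0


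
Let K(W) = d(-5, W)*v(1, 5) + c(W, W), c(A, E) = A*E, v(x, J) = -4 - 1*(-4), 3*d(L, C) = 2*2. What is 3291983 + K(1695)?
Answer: 6165008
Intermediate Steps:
d(L, C) = 4/3 (d(L, C) = (2*2)/3 = (1/3)*4 = 4/3)
v(x, J) = 0 (v(x, J) = -4 + 4 = 0)
K(W) = W**2 (K(W) = (4/3)*0 + W*W = 0 + W**2 = W**2)
3291983 + K(1695) = 3291983 + 1695**2 = 3291983 + 2873025 = 6165008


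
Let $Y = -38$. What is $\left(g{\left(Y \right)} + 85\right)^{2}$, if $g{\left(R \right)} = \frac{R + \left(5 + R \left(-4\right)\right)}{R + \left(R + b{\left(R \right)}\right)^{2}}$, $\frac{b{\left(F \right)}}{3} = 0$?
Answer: $\frac{14311097641}{1976836} \approx 7239.4$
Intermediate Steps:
$b{\left(F \right)} = 0$ ($b{\left(F \right)} = 3 \cdot 0 = 0$)
$g{\left(R \right)} = \frac{5 - 3 R}{R + R^{2}}$ ($g{\left(R \right)} = \frac{R + \left(5 + R \left(-4\right)\right)}{R + \left(R + 0\right)^{2}} = \frac{R - \left(-5 + 4 R\right)}{R + R^{2}} = \frac{5 - 3 R}{R + R^{2}}$)
$\left(g{\left(Y \right)} + 85\right)^{2} = \left(\frac{5 - -114}{\left(-38\right) \left(1 - 38\right)} + 85\right)^{2} = \left(- \frac{5 + 114}{38 \left(-37\right)} + 85\right)^{2} = \left(\left(- \frac{1}{38}\right) \left(- \frac{1}{37}\right) 119 + 85\right)^{2} = \left(\frac{119}{1406} + 85\right)^{2} = \left(\frac{119629}{1406}\right)^{2} = \frac{14311097641}{1976836}$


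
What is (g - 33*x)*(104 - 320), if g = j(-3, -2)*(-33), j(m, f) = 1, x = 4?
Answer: 35640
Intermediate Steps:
g = -33 (g = 1*(-33) = -33)
(g - 33*x)*(104 - 320) = (-33 - 33*4)*(104 - 320) = (-33 - 132)*(-216) = -165*(-216) = 35640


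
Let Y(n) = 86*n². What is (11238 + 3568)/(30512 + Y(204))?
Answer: 7403/1804744 ≈ 0.0041020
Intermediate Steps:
(11238 + 3568)/(30512 + Y(204)) = (11238 + 3568)/(30512 + 86*204²) = 14806/(30512 + 86*41616) = 14806/(30512 + 3578976) = 14806/3609488 = 14806*(1/3609488) = 7403/1804744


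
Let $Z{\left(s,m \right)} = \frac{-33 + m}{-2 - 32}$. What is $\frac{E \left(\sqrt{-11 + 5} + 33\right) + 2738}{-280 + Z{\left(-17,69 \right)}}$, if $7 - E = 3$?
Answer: $- \frac{24395}{2389} - \frac{34 i \sqrt{6}}{2389} \approx -10.211 - 0.034861 i$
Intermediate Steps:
$E = 4$ ($E = 7 - 3 = 4$)
$Z{\left(s,m \right)} = \frac{33}{34} - \frac{m}{34}$ ($Z{\left(s,m \right)} = \frac{-33 + m}{-34} = \left(-33 + m\right) \left(- \frac{1}{34}\right) = \frac{33}{34} - \frac{m}{34}$)
$\frac{E \left(\sqrt{-11 + 5} + 33\right) + 2738}{-280 + Z{\left(-17,69 \right)}} = \frac{4 \left(\sqrt{-11 + 5} + 33\right) + 2738}{-280 + \left(\frac{33}{34} - \frac{69}{34}\right)} = \frac{4 \left(\sqrt{-6} + 33\right) + 2738}{-280 + \left(\frac{33}{34} - \frac{69}{34}\right)} = \frac{4 \left(i \sqrt{6} + 33\right) + 2738}{-280 - \frac{18}{17}} = \frac{4 \left(33 + i \sqrt{6}\right) + 2738}{- \frac{4778}{17}} = \left(\left(132 + 4 i \sqrt{6}\right) + 2738\right) \left(- \frac{17}{4778}\right) = \left(2870 + 4 i \sqrt{6}\right) \left(- \frac{17}{4778}\right) = - \frac{24395}{2389} - \frac{34 i \sqrt{6}}{2389}$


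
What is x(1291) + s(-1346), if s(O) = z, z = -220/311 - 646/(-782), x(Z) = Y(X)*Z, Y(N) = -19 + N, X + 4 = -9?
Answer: -295503887/7153 ≈ -41312.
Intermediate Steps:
X = -13 (X = -4 - 9 = -13)
x(Z) = -32*Z (x(Z) = (-19 - 13)*Z = -32*Z)
z = 849/7153 (z = -220*1/311 - 646*(-1/782) = -220/311 + 19/23 = 849/7153 ≈ 0.11869)
s(O) = 849/7153
x(1291) + s(-1346) = -32*1291 + 849/7153 = -41312 + 849/7153 = -295503887/7153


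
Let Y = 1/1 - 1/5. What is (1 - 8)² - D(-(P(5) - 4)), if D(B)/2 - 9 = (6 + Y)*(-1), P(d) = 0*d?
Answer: 223/5 ≈ 44.600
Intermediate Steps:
Y = ⅘ (Y = 1*1 - 1*⅕ = 1 - ⅕ = ⅘ ≈ 0.80000)
P(d) = 0
D(B) = 22/5 (D(B) = 18 + 2*((6 + ⅘)*(-1)) = 18 + 2*((34/5)*(-1)) = 18 + 2*(-34/5) = 18 - 68/5 = 22/5)
(1 - 8)² - D(-(P(5) - 4)) = (1 - 8)² - 1*22/5 = (-7)² - 22/5 = 49 - 22/5 = 223/5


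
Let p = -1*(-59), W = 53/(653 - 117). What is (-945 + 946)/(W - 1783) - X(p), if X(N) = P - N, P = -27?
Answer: 82184074/955635 ≈ 85.999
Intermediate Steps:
W = 53/536 ≈ 0.098881
p = 59
X(N) = -27 - N
(-945 + 946)/(W - 1783) - X(p) = (-945 + 946)/(53/536 - 1783) - (-27 - 1*59) = 1/(-955635/536) - (-27 - 59) = 1*(-536/955635) - 1*(-86) = -536/955635 + 86 = 82184074/955635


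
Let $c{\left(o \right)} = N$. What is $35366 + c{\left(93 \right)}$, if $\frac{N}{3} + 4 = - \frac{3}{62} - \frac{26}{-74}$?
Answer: $\frac{81104161}{2294} \approx 35355.0$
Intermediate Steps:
$N = - \frac{25443}{2294}$ ($N = -12 + 3 \left(- \frac{3}{62} - \frac{26}{-74}\right) = -12 + 3 \left(\left(-3\right) \frac{1}{62} - - \frac{13}{37}\right) = -12 + 3 \left(- \frac{3}{62} + \frac{13}{37}\right) = -12 + 3 \cdot \frac{695}{2294} = -12 + \frac{2085}{2294} = - \frac{25443}{2294} \approx -11.091$)
$c{\left(o \right)} = - \frac{25443}{2294}$
$35366 + c{\left(93 \right)} = 35366 - \frac{25443}{2294} = \frac{81104161}{2294}$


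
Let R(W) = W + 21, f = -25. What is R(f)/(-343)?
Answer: 4/343 ≈ 0.011662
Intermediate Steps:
R(W) = 21 + W
R(f)/(-343) = (21 - 25)/(-343) = -4*(-1/343) = 4/343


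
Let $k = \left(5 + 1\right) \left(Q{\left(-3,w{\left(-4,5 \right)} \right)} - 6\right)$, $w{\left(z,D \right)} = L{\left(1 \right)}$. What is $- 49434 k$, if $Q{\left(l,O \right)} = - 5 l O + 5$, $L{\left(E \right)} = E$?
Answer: $-4152456$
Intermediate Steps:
$w{\left(z,D \right)} = 1$
$Q{\left(l,O \right)} = 5 - 5 O l$ ($Q{\left(l,O \right)} = - 5 O l + 5 = 5 - 5 O l$)
$k = 84$ ($k = \left(5 + 1\right) \left(\left(5 - 5 \left(-3\right)\right) - 6\right) = 6 \left(\left(5 + 15\right) - 6\right) = 6 \left(20 - 6\right) = 6 \cdot 14 = 84$)
$- 49434 k = \left(-49434\right) 84 = -4152456$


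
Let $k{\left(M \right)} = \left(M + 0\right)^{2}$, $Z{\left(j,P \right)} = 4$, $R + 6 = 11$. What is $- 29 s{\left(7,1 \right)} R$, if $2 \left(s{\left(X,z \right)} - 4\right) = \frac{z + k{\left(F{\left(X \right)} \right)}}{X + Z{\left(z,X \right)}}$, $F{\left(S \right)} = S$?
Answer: $- \frac{10005}{11} \approx -909.54$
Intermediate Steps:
$R = 5$ ($R = -6 + 11 = 5$)
$k{\left(M \right)} = M^{2}$
$s{\left(X,z \right)} = 4 + \frac{z + X^{2}}{2 \left(4 + X\right)}$ ($s{\left(X,z \right)} = 4 + \frac{\left(z + X^{2}\right) \frac{1}{X + 4}}{2} = 4 + \frac{\left(z + X^{2}\right) \frac{1}{4 + X}}{2} = 4 + \frac{\frac{1}{4 + X} \left(z + X^{2}\right)}{2} = 4 + \frac{z + X^{2}}{2 \left(4 + X\right)}$)
$- 29 s{\left(7,1 \right)} R = - 29 \frac{32 + 1 + 7^{2} + 8 \cdot 7}{2 \left(4 + 7\right)} 5 = - 29 \frac{32 + 1 + 49 + 56}{2 \cdot 11} \cdot 5 = - 29 \cdot \frac{1}{2} \cdot \frac{1}{11} \cdot 138 \cdot 5 = \left(-29\right) \frac{69}{11} \cdot 5 = \left(- \frac{2001}{11}\right) 5 = - \frac{10005}{11}$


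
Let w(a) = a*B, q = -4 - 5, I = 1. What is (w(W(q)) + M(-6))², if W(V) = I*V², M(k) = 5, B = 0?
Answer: 25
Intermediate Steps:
q = -9
W(V) = V² (W(V) = 1*V² = V²)
w(a) = 0 (w(a) = a*0 = 0)
(w(W(q)) + M(-6))² = (0 + 5)² = 5² = 25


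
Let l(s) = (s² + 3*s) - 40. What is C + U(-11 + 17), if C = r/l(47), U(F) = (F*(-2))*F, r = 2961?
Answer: -7779/110 ≈ -70.718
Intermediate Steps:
l(s) = -40 + s² + 3*s
U(F) = -2*F² (U(F) = (-2*F)*F = -2*F²)
C = 141/110 (C = 2961/(-40 + 47² + 3*47) = 2961/(-40 + 2209 + 141) = 2961/2310 = 2961*(1/2310) = 141/110 ≈ 1.2818)
C + U(-11 + 17) = 141/110 - 2*(-11 + 17)² = 141/110 - 2*6² = 141/110 - 2*36 = 141/110 - 72 = -7779/110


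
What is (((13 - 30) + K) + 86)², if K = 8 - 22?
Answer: 3025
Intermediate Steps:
K = -14
(((13 - 30) + K) + 86)² = (((13 - 30) - 14) + 86)² = ((-17 - 14) + 86)² = (-31 + 86)² = 55² = 3025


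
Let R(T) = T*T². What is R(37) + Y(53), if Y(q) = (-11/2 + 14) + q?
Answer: 101429/2 ≈ 50715.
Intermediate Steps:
Y(q) = 17/2 + q (Y(q) = (-11*½ + 14) + q = (-11/2 + 14) + q = 17/2 + q)
R(T) = T³
R(37) + Y(53) = 37³ + (17/2 + 53) = 50653 + 123/2 = 101429/2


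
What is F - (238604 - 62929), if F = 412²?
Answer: -5931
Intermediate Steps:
F = 169744
F - (238604 - 62929) = 169744 - (238604 - 62929) = 169744 - 1*175675 = 169744 - 175675 = -5931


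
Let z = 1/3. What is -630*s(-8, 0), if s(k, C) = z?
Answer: -210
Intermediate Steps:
z = ⅓ (z = 1*(⅓) = ⅓ ≈ 0.33333)
s(k, C) = ⅓
-630*s(-8, 0) = -630*⅓ = -210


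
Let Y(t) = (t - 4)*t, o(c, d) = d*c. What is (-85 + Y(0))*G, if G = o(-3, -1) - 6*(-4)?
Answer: -2295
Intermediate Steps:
o(c, d) = c*d
Y(t) = t*(-4 + t) (Y(t) = (-4 + t)*t = t*(-4 + t))
G = 27 (G = -3*(-1) - 6*(-4) = 3 + 24 = 27)
(-85 + Y(0))*G = (-85 + 0*(-4 + 0))*27 = (-85 + 0*(-4))*27 = (-85 + 0)*27 = -85*27 = -2295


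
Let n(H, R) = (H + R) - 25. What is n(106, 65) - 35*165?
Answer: -5629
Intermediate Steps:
n(H, R) = -25 + H + R
n(106, 65) - 35*165 = (-25 + 106 + 65) - 35*165 = 146 - 5775 = -5629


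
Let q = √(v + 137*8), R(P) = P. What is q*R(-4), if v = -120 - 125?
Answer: -4*√851 ≈ -116.69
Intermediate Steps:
v = -245
q = √851 (q = √(-245 + 137*8) = √(-245 + 1096) = √851 ≈ 29.172)
q*R(-4) = √851*(-4) = -4*√851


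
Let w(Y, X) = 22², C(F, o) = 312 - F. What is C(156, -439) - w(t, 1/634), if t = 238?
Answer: -328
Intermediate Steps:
w(Y, X) = 484
C(156, -439) - w(t, 1/634) = (312 - 1*156) - 1*484 = (312 - 156) - 484 = 156 - 484 = -328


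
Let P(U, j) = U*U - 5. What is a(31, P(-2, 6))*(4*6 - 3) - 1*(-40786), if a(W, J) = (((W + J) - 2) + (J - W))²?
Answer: 41122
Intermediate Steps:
P(U, j) = -5 + U² (P(U, j) = U² - 5 = -5 + U²)
a(W, J) = (-2 + 2*J)² (a(W, J) = (((J + W) - 2) + (J - W))² = ((-2 + J + W) + (J - W))² = (-2 + 2*J)²)
a(31, P(-2, 6))*(4*6 - 3) - 1*(-40786) = (4*(-1 + (-5 + (-2)²))²)*(4*6 - 3) - 1*(-40786) = (4*(-1 + (-5 + 4))²)*(24 - 3) + 40786 = (4*(-1 - 1)²)*21 + 40786 = (4*(-2)²)*21 + 40786 = (4*4)*21 + 40786 = 16*21 + 40786 = 336 + 40786 = 41122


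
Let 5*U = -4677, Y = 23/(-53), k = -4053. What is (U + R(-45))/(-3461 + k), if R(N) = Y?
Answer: 7294/58565 ≈ 0.12455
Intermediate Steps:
Y = -23/53 (Y = 23*(-1/53) = -23/53 ≈ -0.43396)
R(N) = -23/53
U = -4677/5 (U = (⅕)*(-4677) = -4677/5 ≈ -935.40)
(U + R(-45))/(-3461 + k) = (-4677/5 - 23/53)/(-3461 - 4053) = -247996/265/(-7514) = -247996/265*(-1/7514) = 7294/58565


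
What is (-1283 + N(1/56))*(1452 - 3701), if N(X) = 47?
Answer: 2779764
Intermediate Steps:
(-1283 + N(1/56))*(1452 - 3701) = (-1283 + 47)*(1452 - 3701) = -1236*(-2249) = 2779764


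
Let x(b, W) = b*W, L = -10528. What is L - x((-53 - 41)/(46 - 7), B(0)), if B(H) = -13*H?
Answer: -10528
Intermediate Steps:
x(b, W) = W*b
L - x((-53 - 41)/(46 - 7), B(0)) = -10528 - (-13*0)*(-53 - 41)/(46 - 7) = -10528 - 0*(-94/39) = -10528 - 0*(-94*1/39) = -10528 - 0*(-94)/39 = -10528 - 1*0 = -10528 + 0 = -10528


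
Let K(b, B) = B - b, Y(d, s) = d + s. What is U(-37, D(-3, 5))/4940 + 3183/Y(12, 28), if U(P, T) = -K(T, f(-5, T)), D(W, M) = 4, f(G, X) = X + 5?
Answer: 786191/9880 ≈ 79.574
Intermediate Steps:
f(G, X) = 5 + X
U(P, T) = -5 (U(P, T) = -((5 + T) - T) = -1*5 = -5)
U(-37, D(-3, 5))/4940 + 3183/Y(12, 28) = -5/4940 + 3183/(12 + 28) = -5*1/4940 + 3183/40 = -1/988 + 3183*(1/40) = -1/988 + 3183/40 = 786191/9880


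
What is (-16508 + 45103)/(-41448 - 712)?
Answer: -5719/8432 ≈ -0.67825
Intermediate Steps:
(-16508 + 45103)/(-41448 - 712) = 28595/(-42160) = 28595*(-1/42160) = -5719/8432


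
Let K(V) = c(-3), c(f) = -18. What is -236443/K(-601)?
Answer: 236443/18 ≈ 13136.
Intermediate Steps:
K(V) = -18
-236443/K(-601) = -236443/(-18) = -236443*(-1/18) = 236443/18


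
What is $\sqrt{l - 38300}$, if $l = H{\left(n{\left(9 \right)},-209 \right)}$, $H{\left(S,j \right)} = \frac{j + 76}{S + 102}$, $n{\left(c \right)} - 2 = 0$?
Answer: $\frac{i \sqrt{103566658}}{52} \approx 195.71 i$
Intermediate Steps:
$n{\left(c \right)} = 2$ ($n{\left(c \right)} = 2 + 0 = 2$)
$H{\left(S,j \right)} = \frac{76 + j}{102 + S}$
$l = - \frac{133}{104}$ ($l = \frac{76 - 209}{102 + 2} = \frac{1}{104} \left(-133\right) = - \frac{133}{104} \approx -1.2788$)
$\sqrt{l - 38300} = \sqrt{- \frac{133}{104} - 38300} = \sqrt{- \frac{3983333}{104}} = \frac{i \sqrt{103566658}}{52}$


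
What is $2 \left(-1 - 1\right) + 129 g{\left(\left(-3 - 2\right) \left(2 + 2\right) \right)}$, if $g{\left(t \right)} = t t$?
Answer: $51596$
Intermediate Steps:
$g{\left(t \right)} = t^{2}$
$2 \left(-1 - 1\right) + 129 g{\left(\left(-3 - 2\right) \left(2 + 2\right) \right)} = 2 \left(-1 - 1\right) + 129 \left(\left(-3 - 2\right) \left(2 + 2\right)\right)^{2} = 2 \left(-2\right) + 129 \left(\left(-5\right) 4\right)^{2} = -4 + 129 \left(-20\right)^{2} = -4 + 129 \cdot 400 = -4 + 51600 = 51596$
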